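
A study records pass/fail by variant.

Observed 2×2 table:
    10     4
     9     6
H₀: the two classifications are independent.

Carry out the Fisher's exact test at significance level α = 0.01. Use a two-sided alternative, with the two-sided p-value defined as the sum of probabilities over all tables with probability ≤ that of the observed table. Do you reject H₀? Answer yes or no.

Margins: r₁=14, r₂=15, c₁=19, c₂=10, n=29
p_obs = C(14,10)·C(15,9)/C(29,19); sum pmf over tables with pmf ≤ p_obs
p-value (two-sided) = 0.69985
At α=0.01: p ≥ α → fail to reject H₀

reject H₀: no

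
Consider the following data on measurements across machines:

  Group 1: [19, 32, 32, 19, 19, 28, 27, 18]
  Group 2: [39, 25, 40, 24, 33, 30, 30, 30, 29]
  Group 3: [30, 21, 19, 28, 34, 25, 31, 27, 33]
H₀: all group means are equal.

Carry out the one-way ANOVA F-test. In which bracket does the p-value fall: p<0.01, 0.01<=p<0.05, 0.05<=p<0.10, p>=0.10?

p-value bracket: 0.05<=p<0.10

Group means [24.25, 31.11, 27.56], grand mean 27.769
SSB = Σnᵢ(x̄ᵢ−x̄)² = 200.004; SSW = ΣΣ(x−x̄ᵢ)² = 716.611
MSB = 200.004/2 = 100.0021; MSW = 716.611/23 = 31.1570
F = MSB/MSW = 3.2096
df = (2, 23)
p-value (upper-tail) = 0.05897
→ bracket: 0.05<=p<0.10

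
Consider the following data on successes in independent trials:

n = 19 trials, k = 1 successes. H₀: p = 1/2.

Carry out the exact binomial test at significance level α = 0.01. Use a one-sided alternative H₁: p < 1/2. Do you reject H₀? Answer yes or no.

Exact binomial: n=19, k=1, p₀=1/2=0.5000
P(X≤1) from Σ C(n,i)·p₀^i·(1−p₀)^(n−i)
p-value (one-sided, H₁ less) = 0.00004
At α=0.01: p < α → reject H₀

reject H₀: yes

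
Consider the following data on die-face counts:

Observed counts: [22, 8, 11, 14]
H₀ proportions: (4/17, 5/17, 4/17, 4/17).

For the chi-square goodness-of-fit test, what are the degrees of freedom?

degrees of freedom = 3

df = k − 1 = 4 − 1 = 3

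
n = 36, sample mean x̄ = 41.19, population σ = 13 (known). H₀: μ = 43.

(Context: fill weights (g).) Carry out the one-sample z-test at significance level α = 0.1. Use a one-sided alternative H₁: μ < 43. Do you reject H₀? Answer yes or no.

SE = σ/√n = 13/√36 = 2.1667
z = (x̄−μ₀)/SE = (41.19−43)/2.1667 = -0.8354
p-value (one-sided, H₁ less) = 0.20175
At α=0.1: p ≥ α → fail to reject H₀

reject H₀: no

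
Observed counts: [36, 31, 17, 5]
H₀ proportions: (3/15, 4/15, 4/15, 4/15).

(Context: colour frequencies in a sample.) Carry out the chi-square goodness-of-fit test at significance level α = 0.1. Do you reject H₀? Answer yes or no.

n = 89; E_i = n·p_i = [17.80, 23.73, 23.73, 23.73]
χ² = (36−17.80)²/17.80 + (31−23.73)²/23.73 + (17−23.73)²/23.73 + (5−23.73)²/23.73 = 37.5309
df = 3
p-value (upper-tail) = 0.00000
At α=0.1: p < α → reject H₀

reject H₀: yes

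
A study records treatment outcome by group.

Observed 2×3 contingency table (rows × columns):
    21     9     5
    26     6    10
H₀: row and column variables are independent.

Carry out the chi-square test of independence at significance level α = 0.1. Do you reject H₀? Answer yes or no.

Row totals [35, 42], col totals [47, 15, 15], n=77
χ² = (21−21.36)²/21.36 + (9−6.82)²/6.82 + (5−6.82)²/6.82 + (26−25.64)²/25.64 + (6−8.18)²/8.18 + (10−8.18)²/8.18 = 2.1802
df = 2
p-value (upper-tail) = 0.33618
At α=0.1: p ≥ α → fail to reject H₀

reject H₀: no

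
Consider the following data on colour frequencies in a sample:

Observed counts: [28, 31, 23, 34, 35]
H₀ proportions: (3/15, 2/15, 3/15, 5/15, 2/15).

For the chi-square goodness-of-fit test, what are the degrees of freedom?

degrees of freedom = 4

df = k − 1 = 5 − 1 = 4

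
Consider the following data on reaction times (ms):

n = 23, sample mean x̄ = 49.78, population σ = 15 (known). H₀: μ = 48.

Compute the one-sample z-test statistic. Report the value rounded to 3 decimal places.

test statistic = 0.569

SE = σ/√n = 15/√23 = 3.1277
z = (x̄−μ₀)/SE = (49.78−48)/3.1277 = 0.5691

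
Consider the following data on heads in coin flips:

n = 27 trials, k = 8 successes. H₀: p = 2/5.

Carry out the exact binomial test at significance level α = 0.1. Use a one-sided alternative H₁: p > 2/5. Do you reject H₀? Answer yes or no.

Exact binomial: n=27, k=8, p₀=2/5=0.4000
P(X≥8) from Σ C(n,i)·p₀^i·(1−p₀)^(n−i)
p-value (one-sided, H₁ greater) = 0.90471
At α=0.1: p ≥ α → fail to reject H₀

reject H₀: no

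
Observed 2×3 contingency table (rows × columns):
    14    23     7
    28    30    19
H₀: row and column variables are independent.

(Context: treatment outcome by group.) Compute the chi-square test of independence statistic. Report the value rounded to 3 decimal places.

test statistic = 2.301

Row totals [44, 77], col totals [42, 53, 26], n=121
χ² = (14−15.27)²/15.27 + (23−19.27)²/19.27 + (7−9.45)²/9.45 + (28−26.73)²/26.73 + (30−33.73)²/33.73 + (19−16.55)²/16.55 = 2.3008
df = 2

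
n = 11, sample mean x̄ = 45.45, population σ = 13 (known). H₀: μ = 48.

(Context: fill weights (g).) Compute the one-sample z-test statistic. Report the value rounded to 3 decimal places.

SE = σ/√n = 13/√11 = 3.9196
z = (x̄−μ₀)/SE = (45.45−48)/3.9196 = -0.6506

test statistic = -0.651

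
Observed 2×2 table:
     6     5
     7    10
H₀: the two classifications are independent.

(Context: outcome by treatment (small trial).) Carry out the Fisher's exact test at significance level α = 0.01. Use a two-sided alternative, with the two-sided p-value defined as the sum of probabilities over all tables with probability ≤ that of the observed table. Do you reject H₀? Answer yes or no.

reject H₀: no

Margins: r₁=11, r₂=17, c₁=13, c₂=15, n=28
p_obs = C(11,6)·C(17,7)/C(28,13); sum pmf over tables with pmf ≤ p_obs
p-value (two-sided) = 0.70004
At α=0.01: p ≥ α → fail to reject H₀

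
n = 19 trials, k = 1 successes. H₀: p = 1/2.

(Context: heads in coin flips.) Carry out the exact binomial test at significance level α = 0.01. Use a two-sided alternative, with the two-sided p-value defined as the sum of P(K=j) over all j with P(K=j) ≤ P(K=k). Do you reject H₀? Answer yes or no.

Exact binomial: n=19, k=1, p₀=1/2=0.5000
P(X=j) = C(n,j)·p₀^j·(1−p₀)^(n−j); p = Σ P(X=j) over j with P(X=j) ≤ P(X=1)
p-value (two-sided) = 0.00008
At α=0.01: p < α → reject H₀

reject H₀: yes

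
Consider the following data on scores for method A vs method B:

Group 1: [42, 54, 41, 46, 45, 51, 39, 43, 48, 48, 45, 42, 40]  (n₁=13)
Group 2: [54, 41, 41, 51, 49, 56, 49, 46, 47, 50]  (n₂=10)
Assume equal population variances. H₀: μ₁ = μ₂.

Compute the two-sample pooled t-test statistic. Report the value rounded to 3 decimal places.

x̄₁=44.923, s₁=4.425, n₁=13
x̄₂=48.400, s₂=4.904, n₂=10
s_p² = [12·4.425² + 9·4.904²]/21 = 21.4916
SE = √(s_p²·(1/13+1/10)) = 1.9500
t = (44.923−48.400)/1.9500 = -1.7831
df = 21

test statistic = -1.783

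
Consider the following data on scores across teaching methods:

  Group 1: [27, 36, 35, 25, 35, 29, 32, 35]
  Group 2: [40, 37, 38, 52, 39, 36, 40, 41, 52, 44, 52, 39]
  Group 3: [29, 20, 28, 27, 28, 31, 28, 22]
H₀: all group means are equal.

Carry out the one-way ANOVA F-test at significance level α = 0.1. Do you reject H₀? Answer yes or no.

Group means [31.75, 42.50, 26.62], grand mean 34.893
SSB = Σnᵢ(x̄ᵢ−x̄)² = 1320.304; SSW = ΣΣ(x−x̄ᵢ)² = 626.375
MSB = 1320.304/2 = 660.1518; MSW = 626.375/25 = 25.0550
F = MSB/MSW = 26.3481
df = (2, 25)
p-value (upper-tail) = 0.00000
At α=0.1: p < α → reject H₀

reject H₀: yes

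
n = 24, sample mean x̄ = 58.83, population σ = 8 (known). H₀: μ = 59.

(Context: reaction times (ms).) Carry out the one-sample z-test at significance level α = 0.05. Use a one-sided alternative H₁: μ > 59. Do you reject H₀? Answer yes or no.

SE = σ/√n = 8/√24 = 1.6330
z = (x̄−μ₀)/SE = (58.83−59)/1.6330 = -0.1041
p-value (one-sided, H₁ greater) = 0.54146
At α=0.05: p ≥ α → fail to reject H₀

reject H₀: no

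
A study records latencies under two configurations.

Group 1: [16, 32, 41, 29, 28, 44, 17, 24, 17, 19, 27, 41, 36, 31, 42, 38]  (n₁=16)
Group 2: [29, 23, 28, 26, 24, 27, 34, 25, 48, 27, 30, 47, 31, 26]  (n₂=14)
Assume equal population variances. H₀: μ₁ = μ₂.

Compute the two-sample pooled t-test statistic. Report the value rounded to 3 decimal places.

x̄₁=30.125, s₁=9.632, n₁=16
x̄₂=30.357, s₂=7.811, n₂=14
s_p² = [15·9.632² + 13·7.811²]/28 = 78.0344
SE = √(s_p²·(1/16+1/14)) = 3.2328
t = (30.125−30.357)/3.2328 = -0.0718
df = 28

test statistic = -0.072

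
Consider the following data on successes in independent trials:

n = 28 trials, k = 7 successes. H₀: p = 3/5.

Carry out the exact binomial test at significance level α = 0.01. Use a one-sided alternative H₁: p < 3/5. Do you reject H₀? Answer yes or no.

Exact binomial: n=28, k=7, p₀=3/5=0.6000
P(X≤7) from Σ C(n,i)·p₀^i·(1−p₀)^(n−i)
p-value (one-sided, H₁ less) = 0.00018
At α=0.01: p < α → reject H₀

reject H₀: yes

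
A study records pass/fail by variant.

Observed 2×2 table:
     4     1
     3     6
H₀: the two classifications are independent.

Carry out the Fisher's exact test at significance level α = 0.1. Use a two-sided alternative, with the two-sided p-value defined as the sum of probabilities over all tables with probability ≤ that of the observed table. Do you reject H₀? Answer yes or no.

Margins: r₁=5, r₂=9, c₁=7, c₂=7, n=14
p_obs = C(5,4)·C(9,3)/C(14,7); sum pmf over tables with pmf ≤ p_obs
p-value (two-sided) = 0.26573
At α=0.1: p ≥ α → fail to reject H₀

reject H₀: no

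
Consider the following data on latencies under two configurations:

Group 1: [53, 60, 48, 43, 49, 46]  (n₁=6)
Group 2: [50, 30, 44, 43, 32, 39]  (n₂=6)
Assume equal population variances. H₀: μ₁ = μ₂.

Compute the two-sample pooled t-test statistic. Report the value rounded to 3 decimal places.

x̄₁=49.833, s₁=5.981, n₁=6
x̄₂=39.667, s₂=7.607, n₂=6
s_p² = [5·5.981² + 5·7.607²]/10 = 46.8167
SE = √(s_p²·(1/6+1/6)) = 3.9504
t = (49.833−39.667)/3.9504 = 2.5736
df = 10

test statistic = 2.574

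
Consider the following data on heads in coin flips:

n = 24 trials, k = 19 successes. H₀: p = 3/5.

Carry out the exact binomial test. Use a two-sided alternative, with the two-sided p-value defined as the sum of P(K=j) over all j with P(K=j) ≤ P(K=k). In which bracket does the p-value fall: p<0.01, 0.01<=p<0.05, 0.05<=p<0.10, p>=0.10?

p-value bracket: 0.05<=p<0.10

Exact binomial: n=24, k=19, p₀=3/5=0.6000
P(X=j) = C(n,j)·p₀^j·(1−p₀)^(n−j); p = Σ P(X=j) over j with P(X=j) ≤ P(X=19)
p-value (two-sided) = 0.06163
→ bracket: 0.05<=p<0.10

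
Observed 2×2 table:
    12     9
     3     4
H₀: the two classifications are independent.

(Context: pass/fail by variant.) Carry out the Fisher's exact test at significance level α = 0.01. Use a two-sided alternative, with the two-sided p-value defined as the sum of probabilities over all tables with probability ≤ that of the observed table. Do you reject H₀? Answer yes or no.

reject H₀: no

Margins: r₁=21, r₂=7, c₁=15, c₂=13, n=28
p_obs = C(21,12)·C(7,3)/C(28,15); sum pmf over tables with pmf ≤ p_obs
p-value (two-sided) = 0.67029
At α=0.01: p ≥ α → fail to reject H₀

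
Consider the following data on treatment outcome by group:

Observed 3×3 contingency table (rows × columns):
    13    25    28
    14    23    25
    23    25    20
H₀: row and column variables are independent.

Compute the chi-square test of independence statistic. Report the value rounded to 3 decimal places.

Row totals [66, 62, 68], col totals [50, 73, 73], n=196
χ² = (13−16.84)²/16.84 + (25−24.58)²/24.58 + (28−24.58)²/24.58 + (14−15.82)²/15.82 + (23−23.09)²/23.09 + (25−23.09)²/23.09 + (23−17.35)²/17.35 + (25−25.33)²/25.33 + (20−25.33)²/25.33 = 4.6901
df = 4

test statistic = 4.690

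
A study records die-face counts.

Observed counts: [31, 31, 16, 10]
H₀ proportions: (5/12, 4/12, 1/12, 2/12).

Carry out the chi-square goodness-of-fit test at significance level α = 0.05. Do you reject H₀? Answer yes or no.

n = 88; E_i = n·p_i = [36.67, 29.33, 7.33, 14.67]
χ² = (31−36.67)²/36.67 + (31−29.33)²/29.33 + (16−7.33)²/7.33 + (10−14.67)²/14.67 = 12.6977
df = 3
p-value (upper-tail) = 0.00534
At α=0.05: p < α → reject H₀

reject H₀: yes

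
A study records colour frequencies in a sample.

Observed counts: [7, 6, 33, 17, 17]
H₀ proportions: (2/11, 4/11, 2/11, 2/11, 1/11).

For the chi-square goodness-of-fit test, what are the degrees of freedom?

df = k − 1 = 5 − 1 = 4

degrees of freedom = 4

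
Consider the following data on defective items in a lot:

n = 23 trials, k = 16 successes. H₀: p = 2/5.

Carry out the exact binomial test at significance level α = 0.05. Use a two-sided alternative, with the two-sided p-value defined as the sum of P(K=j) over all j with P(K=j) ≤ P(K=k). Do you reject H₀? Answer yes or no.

Exact binomial: n=23, k=16, p₀=2/5=0.4000
P(X=j) = C(n,j)·p₀^j·(1−p₀)^(n−j); p = Σ P(X=j) over j with P(X=j) ≤ P(X=16)
p-value (two-sided) = 0.00499
At α=0.05: p < α → reject H₀

reject H₀: yes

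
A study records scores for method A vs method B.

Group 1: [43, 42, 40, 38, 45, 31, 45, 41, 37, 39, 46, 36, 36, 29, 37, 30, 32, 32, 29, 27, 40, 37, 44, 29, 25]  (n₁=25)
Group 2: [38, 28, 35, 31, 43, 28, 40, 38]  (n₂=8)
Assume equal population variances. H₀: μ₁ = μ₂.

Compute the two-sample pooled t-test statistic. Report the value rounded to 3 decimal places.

test statistic = 0.517

x̄₁=36.400, s₁=6.198, n₁=25
x̄₂=35.125, s₂=5.617, n₂=8
s_p² = [24·6.198² + 7·5.617²]/31 = 36.8669
SE = √(s_p²·(1/25+1/8)) = 2.4664
t = (36.400−35.125)/2.4664 = 0.5170
df = 31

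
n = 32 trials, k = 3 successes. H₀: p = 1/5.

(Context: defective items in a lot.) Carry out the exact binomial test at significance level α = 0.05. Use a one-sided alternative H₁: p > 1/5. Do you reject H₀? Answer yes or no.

Exact binomial: n=32, k=3, p₀=1/5=0.2000
P(X≥3) from Σ C(n,i)·p₀^i·(1−p₀)^(n−i)
p-value (one-sided, H₁ greater) = 0.96831
At α=0.05: p ≥ α → fail to reject H₀

reject H₀: no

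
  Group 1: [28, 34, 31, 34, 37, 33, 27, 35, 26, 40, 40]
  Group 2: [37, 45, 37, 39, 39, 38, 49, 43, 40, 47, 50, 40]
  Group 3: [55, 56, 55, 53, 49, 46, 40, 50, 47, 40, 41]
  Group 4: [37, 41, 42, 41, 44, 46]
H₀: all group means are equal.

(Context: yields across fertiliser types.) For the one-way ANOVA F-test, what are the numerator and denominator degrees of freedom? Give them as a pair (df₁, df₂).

k = 4 groups, N = 40 total
df = (k−1, N−k) = (4−1, 40−4) = (3, 36)

degrees of freedom = [3, 36]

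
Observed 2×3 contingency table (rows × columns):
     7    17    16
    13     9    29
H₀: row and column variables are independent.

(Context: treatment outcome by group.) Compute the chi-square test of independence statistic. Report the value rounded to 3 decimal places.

Row totals [40, 51], col totals [20, 26, 45], n=91
χ² = (7−8.79)²/8.79 + (17−11.43)²/11.43 + (16−19.78)²/19.78 + (13−11.21)²/11.21 + (9−14.57)²/14.57 + (29−25.22)²/25.22 = 6.7866
df = 2

test statistic = 6.787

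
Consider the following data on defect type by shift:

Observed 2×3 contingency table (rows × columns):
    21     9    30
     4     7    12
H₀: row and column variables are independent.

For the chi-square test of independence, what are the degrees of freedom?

degrees of freedom = 2

df = (r−1)(c−1) = (2−1)·(3−1) = 2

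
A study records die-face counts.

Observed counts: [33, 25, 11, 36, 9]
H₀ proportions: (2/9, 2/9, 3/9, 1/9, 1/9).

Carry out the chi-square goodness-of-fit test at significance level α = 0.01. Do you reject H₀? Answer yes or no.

n = 114; E_i = n·p_i = [25.33, 25.33, 38.00, 12.67, 12.67]
χ² = (33−25.33)²/25.33 + (25−25.33)²/25.33 + (11−38.00)²/38.00 + (36−12.67)²/12.67 + (9−12.67)²/12.67 = 65.5526
df = 4
p-value (upper-tail) = 0.00000
At α=0.01: p < α → reject H₀

reject H₀: yes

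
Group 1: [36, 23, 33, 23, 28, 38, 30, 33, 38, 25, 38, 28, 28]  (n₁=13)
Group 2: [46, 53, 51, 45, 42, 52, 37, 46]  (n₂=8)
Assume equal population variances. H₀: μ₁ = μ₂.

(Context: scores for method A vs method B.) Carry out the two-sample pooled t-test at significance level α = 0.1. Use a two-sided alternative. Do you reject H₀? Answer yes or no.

reject H₀: yes

x̄₁=30.846, s₁=5.565, n₁=13
x̄₂=46.500, s₂=5.425, n₂=8
s_p² = [12·5.565² + 7·5.425²]/19 = 30.4049
SE = √(s_p²·(1/13+1/8)) = 2.4778
t = (30.846−46.500)/2.4778 = -6.3177
df = 19
p-value (two-sided) = 0.00000
At α=0.1: p < α → reject H₀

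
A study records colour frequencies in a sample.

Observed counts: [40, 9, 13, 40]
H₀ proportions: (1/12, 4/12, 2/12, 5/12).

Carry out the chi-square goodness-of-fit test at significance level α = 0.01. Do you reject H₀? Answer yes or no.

reject H₀: yes

n = 102; E_i = n·p_i = [8.50, 34.00, 17.00, 42.50]
χ² = (40−8.50)²/8.50 + (9−34.00)²/34.00 + (13−17.00)²/17.00 + (40−42.50)²/42.50 = 136.2059
df = 3
p-value (upper-tail) = 0.00000
At α=0.01: p < α → reject H₀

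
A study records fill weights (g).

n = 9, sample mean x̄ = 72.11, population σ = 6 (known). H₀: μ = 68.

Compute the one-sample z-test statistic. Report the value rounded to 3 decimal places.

test statistic = 2.055

SE = σ/√n = 6/√9 = 2.0000
z = (x̄−μ₀)/SE = (72.11−68)/2.0000 = 2.0550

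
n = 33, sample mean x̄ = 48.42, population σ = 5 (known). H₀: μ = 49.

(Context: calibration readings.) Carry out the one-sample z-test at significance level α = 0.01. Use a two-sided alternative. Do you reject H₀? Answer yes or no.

reject H₀: no

SE = σ/√n = 5/√33 = 0.8704
z = (x̄−μ₀)/SE = (48.42−49)/0.8704 = -0.6664
p-value (two-sided) = 0.50518
At α=0.01: p ≥ α → fail to reject H₀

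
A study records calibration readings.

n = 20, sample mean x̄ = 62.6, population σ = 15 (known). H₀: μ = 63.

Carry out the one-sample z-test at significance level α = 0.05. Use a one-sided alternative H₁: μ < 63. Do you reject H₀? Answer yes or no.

reject H₀: no

SE = σ/√n = 15/√20 = 3.3541
z = (x̄−μ₀)/SE = (62.6−63)/3.3541 = -0.1193
p-value (one-sided, H₁ less) = 0.45254
At α=0.05: p ≥ α → fail to reject H₀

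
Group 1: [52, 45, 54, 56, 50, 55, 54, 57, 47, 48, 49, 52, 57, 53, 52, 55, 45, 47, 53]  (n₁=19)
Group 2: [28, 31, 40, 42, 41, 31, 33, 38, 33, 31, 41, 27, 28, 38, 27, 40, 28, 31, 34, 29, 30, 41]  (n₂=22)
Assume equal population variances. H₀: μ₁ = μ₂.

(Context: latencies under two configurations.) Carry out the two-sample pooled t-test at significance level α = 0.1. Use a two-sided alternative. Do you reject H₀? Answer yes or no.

reject H₀: yes

x̄₁=51.632, s₁=3.862, n₁=19
x̄₂=33.727, s₂=5.338, n₂=22
s_p² = [18·3.862² + 21·5.338²]/39 = 22.2252
SE = √(s_p²·(1/19+1/22)) = 1.4765
t = (51.632−33.727)/1.4765 = 12.1264
df = 39
p-value (two-sided) = 0.00000
At α=0.1: p < α → reject H₀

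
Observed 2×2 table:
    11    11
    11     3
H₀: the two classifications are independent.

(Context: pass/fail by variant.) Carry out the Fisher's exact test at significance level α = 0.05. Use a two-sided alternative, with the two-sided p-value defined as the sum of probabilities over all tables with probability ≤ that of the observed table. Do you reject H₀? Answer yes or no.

Margins: r₁=22, r₂=14, c₁=22, c₂=14, n=36
p_obs = C(22,11)·C(14,11)/C(36,22); sum pmf over tables with pmf ≤ p_obs
p-value (two-sided) = 0.16005
At α=0.05: p ≥ α → fail to reject H₀

reject H₀: no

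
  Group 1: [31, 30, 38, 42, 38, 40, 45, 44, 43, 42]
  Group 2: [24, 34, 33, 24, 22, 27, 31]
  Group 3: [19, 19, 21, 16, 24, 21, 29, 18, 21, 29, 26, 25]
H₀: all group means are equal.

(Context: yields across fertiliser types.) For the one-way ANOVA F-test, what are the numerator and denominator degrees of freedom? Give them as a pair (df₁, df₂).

degrees of freedom = [2, 26]

k = 3 groups, N = 29 total
df = (k−1, N−k) = (3−1, 29−3) = (2, 26)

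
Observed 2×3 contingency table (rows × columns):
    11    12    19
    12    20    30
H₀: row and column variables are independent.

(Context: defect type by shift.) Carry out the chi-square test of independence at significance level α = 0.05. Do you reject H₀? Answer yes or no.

Row totals [42, 62], col totals [23, 32, 49], n=104
χ² = (11−9.29)²/9.29 + (12−12.92)²/12.92 + (19−19.79)²/19.79 + (12−13.71)²/13.71 + (20−19.08)²/19.08 + (30−29.21)²/29.21 = 0.6923
df = 2
p-value (upper-tail) = 0.70740
At α=0.05: p ≥ α → fail to reject H₀

reject H₀: no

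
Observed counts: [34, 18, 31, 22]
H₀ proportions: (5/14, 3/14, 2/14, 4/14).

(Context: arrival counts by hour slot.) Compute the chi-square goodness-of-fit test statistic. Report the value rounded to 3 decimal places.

n = 105; E_i = n·p_i = [37.50, 22.50, 15.00, 30.00]
χ² = (34−37.50)²/37.50 + (18−22.50)²/22.50 + (31−15.00)²/15.00 + (22−30.00)²/30.00 = 20.4267
df = 3

test statistic = 20.427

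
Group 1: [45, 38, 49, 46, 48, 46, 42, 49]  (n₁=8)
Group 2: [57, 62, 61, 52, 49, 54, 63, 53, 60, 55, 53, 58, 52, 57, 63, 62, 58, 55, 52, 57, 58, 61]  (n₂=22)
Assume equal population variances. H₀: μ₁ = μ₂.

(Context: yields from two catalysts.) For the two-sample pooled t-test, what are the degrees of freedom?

degrees of freedom = 28

df = n₁ + n₂ − 2 = 8 + 22 − 2 = 28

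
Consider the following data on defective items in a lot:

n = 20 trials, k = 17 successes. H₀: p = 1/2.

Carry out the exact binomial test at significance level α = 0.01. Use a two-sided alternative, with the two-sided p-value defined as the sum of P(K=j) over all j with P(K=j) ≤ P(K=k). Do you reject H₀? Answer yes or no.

Exact binomial: n=20, k=17, p₀=1/2=0.5000
P(X=j) = C(n,j)·p₀^j·(1−p₀)^(n−j); p = Σ P(X=j) over j with P(X=j) ≤ P(X=17)
p-value (two-sided) = 0.00258
At α=0.01: p < α → reject H₀

reject H₀: yes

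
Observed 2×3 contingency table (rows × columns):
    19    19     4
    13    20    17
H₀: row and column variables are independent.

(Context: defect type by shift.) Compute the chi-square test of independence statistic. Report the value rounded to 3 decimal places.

test statistic = 8.567

Row totals [42, 50], col totals [32, 39, 21], n=92
χ² = (19−14.61)²/14.61 + (19−17.80)²/17.80 + (4−9.59)²/9.59 + (13−17.39)²/17.39 + (20−21.20)²/21.20 + (17−11.41)²/11.41 = 8.5674
df = 2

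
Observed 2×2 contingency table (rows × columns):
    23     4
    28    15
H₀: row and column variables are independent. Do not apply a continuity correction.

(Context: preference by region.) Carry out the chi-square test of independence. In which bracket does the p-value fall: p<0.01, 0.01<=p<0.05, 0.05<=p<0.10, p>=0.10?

p-value bracket: 0.05<=p<0.10

Row totals [27, 43], col totals [51, 19], n=70
χ² = (23−19.67)²/19.67 + (4−7.33)²/7.33 + (28−31.33)²/31.33 + (15−11.67)²/11.67 = 3.3780
df = 1
p-value (upper-tail) = 0.06607
→ bracket: 0.05<=p<0.10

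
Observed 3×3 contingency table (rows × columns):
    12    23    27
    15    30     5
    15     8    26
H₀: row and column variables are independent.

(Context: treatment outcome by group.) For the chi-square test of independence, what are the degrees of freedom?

degrees of freedom = 4

df = (r−1)(c−1) = (3−1)·(3−1) = 4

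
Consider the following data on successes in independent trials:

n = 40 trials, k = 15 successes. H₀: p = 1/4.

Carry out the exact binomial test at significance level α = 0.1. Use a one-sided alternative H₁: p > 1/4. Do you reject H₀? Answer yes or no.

reject H₀: yes

Exact binomial: n=40, k=15, p₀=1/4=0.2500
P(X≥15) from Σ C(n,i)·p₀^i·(1−p₀)^(n−i)
p-value (one-sided, H₁ greater) = 0.05444
At α=0.1: p < α → reject H₀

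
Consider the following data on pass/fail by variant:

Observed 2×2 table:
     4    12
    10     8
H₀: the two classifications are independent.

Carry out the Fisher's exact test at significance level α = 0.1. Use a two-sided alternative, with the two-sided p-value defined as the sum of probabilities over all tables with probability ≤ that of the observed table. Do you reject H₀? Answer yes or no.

Margins: r₁=16, r₂=18, c₁=14, c₂=20, n=34
p_obs = C(16,4)·C(18,10)/C(34,14); sum pmf over tables with pmf ≤ p_obs
p-value (two-sided) = 0.09209
At α=0.1: p < α → reject H₀

reject H₀: yes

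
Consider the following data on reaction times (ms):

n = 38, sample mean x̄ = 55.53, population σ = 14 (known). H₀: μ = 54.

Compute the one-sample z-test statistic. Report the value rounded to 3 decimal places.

SE = σ/√n = 14/√38 = 2.2711
z = (x̄−μ₀)/SE = (55.53−54)/2.2711 = 0.6737

test statistic = 0.674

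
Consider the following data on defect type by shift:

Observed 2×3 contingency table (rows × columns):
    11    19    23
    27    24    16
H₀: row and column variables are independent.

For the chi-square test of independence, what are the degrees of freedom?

df = (r−1)(c−1) = (2−1)·(3−1) = 2

degrees of freedom = 2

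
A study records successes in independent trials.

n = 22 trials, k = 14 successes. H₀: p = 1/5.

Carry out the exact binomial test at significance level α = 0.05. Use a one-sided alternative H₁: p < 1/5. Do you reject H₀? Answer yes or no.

Exact binomial: n=22, k=14, p₀=1/5=0.2000
P(X≤14) from Σ C(n,i)·p₀^i·(1−p₀)^(n−i)
p-value (one-sided, H₁ less) = 1.00000
At α=0.05: p ≥ α → fail to reject H₀

reject H₀: no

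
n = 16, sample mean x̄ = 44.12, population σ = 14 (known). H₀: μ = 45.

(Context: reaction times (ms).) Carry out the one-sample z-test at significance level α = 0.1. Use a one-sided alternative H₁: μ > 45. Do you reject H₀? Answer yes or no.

reject H₀: no

SE = σ/√n = 14/√16 = 3.5000
z = (x̄−μ₀)/SE = (44.12−45)/3.5000 = -0.2514
p-value (one-sided, H₁ greater) = 0.59926
At α=0.1: p ≥ α → fail to reject H₀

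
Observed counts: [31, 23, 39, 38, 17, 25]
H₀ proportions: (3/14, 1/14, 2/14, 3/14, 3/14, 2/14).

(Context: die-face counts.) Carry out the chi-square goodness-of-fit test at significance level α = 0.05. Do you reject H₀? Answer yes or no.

reject H₀: yes

n = 173; E_i = n·p_i = [37.07, 12.36, 24.71, 37.07, 37.07, 24.71]
χ² = (31−37.07)²/37.07 + (23−12.36)²/12.36 + (39−24.71)²/24.71 + (38−37.07)²/37.07 + (17−37.07)²/37.07 + (25−24.71)²/24.71 = 29.3121
df = 5
p-value (upper-tail) = 0.00002
At α=0.05: p < α → reject H₀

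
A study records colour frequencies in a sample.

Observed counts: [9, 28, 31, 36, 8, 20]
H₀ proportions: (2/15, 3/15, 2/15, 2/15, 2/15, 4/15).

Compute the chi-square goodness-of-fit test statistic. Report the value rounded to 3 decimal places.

test statistic = 45.538

n = 132; E_i = n·p_i = [17.60, 26.40, 17.60, 17.60, 17.60, 35.20]
χ² = (9−17.60)²/17.60 + (28−26.40)²/26.40 + (31−17.60)²/17.60 + (36−17.60)²/17.60 + (8−17.60)²/17.60 + (20−35.20)²/35.20 = 45.5379
df = 5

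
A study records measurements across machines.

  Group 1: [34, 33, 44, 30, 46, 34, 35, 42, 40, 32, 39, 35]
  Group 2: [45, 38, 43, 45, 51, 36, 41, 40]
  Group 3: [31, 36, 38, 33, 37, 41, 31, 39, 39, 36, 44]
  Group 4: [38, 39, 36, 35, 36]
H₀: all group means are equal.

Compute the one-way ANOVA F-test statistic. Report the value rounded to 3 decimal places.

test statistic = 3.251

Group means [37.00, 42.38, 36.82, 36.80], grand mean 38.111
SSB = Σnᵢ(x̄ᵢ−x̄)² = 187.244; SSW = ΣΣ(x−x̄ᵢ)² = 614.311
MSB = 187.244/3 = 62.4147; MSW = 614.311/32 = 19.1972
F = MSB/MSW = 3.2512
df = (3, 32)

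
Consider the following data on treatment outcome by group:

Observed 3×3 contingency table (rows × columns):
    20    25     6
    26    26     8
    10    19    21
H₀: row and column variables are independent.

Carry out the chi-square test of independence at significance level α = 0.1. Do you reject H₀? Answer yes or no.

reject H₀: yes

Row totals [51, 60, 50], col totals [56, 70, 35], n=161
χ² = (20−17.74)²/17.74 + (25−22.17)²/22.17 + (6−11.09)²/11.09 + (26−20.87)²/20.87 + (26−26.09)²/26.09 + (8−13.04)²/13.04 + (10−17.39)²/17.39 + (19−21.74)²/21.74 + (21−10.87)²/10.87 = 19.1220
df = 4
p-value (upper-tail) = 0.00074
At α=0.1: p < α → reject H₀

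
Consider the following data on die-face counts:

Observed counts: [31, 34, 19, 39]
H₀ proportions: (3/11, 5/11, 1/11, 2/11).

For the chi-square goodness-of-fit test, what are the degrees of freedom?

df = k − 1 = 4 − 1 = 3

degrees of freedom = 3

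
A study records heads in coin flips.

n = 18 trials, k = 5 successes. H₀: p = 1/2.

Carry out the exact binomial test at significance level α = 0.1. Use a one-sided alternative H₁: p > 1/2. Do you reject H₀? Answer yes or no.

Exact binomial: n=18, k=5, p₀=1/2=0.5000
P(X≥5) from Σ C(n,i)·p₀^i·(1−p₀)^(n−i)
p-value (one-sided, H₁ greater) = 0.98456
At α=0.1: p ≥ α → fail to reject H₀

reject H₀: no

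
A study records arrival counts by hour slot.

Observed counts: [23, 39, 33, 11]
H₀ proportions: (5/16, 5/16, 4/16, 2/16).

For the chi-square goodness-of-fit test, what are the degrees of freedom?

df = k − 1 = 4 − 1 = 3

degrees of freedom = 3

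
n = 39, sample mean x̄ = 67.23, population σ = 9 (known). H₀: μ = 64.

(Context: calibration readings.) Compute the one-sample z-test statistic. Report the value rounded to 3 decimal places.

test statistic = 2.241

SE = σ/√n = 9/√39 = 1.4412
z = (x̄−μ₀)/SE = (67.23−64)/1.4412 = 2.2413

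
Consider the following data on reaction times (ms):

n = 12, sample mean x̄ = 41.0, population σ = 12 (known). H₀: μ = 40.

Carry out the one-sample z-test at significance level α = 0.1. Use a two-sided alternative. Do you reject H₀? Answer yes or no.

SE = σ/√n = 12/√12 = 3.4641
z = (x̄−μ₀)/SE = (41.0−40)/3.4641 = 0.2887
p-value (two-sided) = 0.77283
At α=0.1: p ≥ α → fail to reject H₀

reject H₀: no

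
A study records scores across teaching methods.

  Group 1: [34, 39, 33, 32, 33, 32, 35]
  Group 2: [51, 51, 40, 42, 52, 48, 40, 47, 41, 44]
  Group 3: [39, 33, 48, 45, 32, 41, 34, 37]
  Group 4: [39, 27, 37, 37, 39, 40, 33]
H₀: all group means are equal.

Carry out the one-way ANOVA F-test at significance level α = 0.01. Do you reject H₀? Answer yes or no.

reject H₀: yes

Group means [34.00, 45.60, 38.62, 36.00], grand mean 39.219
SSB = Σnᵢ(x̄ᵢ−x̄)² = 673.194; SSW = ΣΣ(x−x̄ᵢ)² = 602.275
MSB = 673.194/3 = 224.3979; MSW = 602.275/28 = 21.5098
F = MSB/MSW = 10.4323
df = (3, 28)
p-value (upper-tail) = 0.00009
At α=0.01: p < α → reject H₀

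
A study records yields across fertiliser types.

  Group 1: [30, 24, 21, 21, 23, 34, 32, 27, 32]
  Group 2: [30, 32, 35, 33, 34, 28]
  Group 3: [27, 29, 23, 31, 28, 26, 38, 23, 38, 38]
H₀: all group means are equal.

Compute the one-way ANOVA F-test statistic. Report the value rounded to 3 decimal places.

Group means [27.11, 32.00, 30.10], grand mean 29.480
SSB = Σnᵢ(x̄ᵢ−x̄)² = 92.451; SSW = ΣΣ(x−x̄ᵢ)² = 559.789
MSB = 92.451/2 = 46.2256; MSW = 559.789/22 = 25.4449
F = MSB/MSW = 1.8167
df = (2, 22)

test statistic = 1.817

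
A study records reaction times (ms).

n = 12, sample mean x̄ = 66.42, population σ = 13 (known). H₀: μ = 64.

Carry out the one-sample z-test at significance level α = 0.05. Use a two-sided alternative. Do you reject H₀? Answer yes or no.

reject H₀: no

SE = σ/√n = 13/√12 = 3.7528
z = (x̄−μ₀)/SE = (66.42−64)/3.7528 = 0.6449
p-value (two-sided) = 0.51902
At α=0.05: p ≥ α → fail to reject H₀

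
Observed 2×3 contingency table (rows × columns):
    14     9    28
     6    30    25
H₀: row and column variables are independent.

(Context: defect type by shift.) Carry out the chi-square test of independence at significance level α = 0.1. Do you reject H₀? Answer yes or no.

reject H₀: yes

Row totals [51, 61], col totals [20, 39, 53], n=112
χ² = (14−9.11)²/9.11 + (9−17.76)²/17.76 + (28−24.13)²/24.13 + (6−10.89)²/10.89 + (30−21.24)²/21.24 + (25−28.87)²/28.87 = 13.8954
df = 2
p-value (upper-tail) = 0.00096
At α=0.1: p < α → reject H₀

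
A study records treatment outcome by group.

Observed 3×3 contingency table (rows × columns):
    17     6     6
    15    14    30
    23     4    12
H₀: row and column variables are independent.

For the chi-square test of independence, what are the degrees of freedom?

df = (r−1)(c−1) = (3−1)·(3−1) = 4

degrees of freedom = 4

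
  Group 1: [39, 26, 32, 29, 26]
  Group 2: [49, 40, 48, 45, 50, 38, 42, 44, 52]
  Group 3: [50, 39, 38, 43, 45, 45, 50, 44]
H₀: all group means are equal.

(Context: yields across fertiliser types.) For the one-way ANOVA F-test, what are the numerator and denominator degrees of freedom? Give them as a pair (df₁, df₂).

degrees of freedom = [2, 19]

k = 3 groups, N = 22 total
df = (k−1, N−k) = (3−1, 22−3) = (2, 19)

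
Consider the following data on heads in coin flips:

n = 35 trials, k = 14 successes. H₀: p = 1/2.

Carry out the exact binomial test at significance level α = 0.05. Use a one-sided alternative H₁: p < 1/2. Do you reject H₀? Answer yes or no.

Exact binomial: n=35, k=14, p₀=1/2=0.5000
P(X≤14) from Σ C(n,i)·p₀^i·(1−p₀)^(n−i)
p-value (one-sided, H₁ less) = 0.15525
At α=0.05: p ≥ α → fail to reject H₀

reject H₀: no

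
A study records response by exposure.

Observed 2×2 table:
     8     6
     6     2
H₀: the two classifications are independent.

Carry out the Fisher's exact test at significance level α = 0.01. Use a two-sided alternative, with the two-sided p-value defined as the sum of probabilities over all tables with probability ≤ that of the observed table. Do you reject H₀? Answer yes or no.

reject H₀: no

Margins: r₁=14, r₂=8, c₁=14, c₂=8, n=22
p_obs = C(14,8)·C(8,6)/C(22,14); sum pmf over tables with pmf ≤ p_obs
p-value (two-sided) = 0.64940
At α=0.01: p ≥ α → fail to reject H₀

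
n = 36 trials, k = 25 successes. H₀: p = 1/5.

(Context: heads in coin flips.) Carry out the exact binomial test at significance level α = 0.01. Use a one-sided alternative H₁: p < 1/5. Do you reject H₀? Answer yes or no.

reject H₀: no

Exact binomial: n=36, k=25, p₀=1/5=0.2000
P(X≤25) from Σ C(n,i)·p₀^i·(1−p₀)^(n−i)
p-value (one-sided, H₁ less) = 1.00000
At α=0.01: p ≥ α → fail to reject H₀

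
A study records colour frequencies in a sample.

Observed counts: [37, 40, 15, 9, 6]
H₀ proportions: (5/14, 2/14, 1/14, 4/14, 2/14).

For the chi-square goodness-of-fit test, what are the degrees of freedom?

df = k − 1 = 5 − 1 = 4

degrees of freedom = 4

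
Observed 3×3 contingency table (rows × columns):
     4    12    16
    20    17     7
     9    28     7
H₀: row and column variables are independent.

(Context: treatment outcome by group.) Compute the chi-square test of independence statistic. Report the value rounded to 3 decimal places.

test statistic = 23.293

Row totals [32, 44, 44], col totals [33, 57, 30], n=120
χ² = (4−8.80)²/8.80 + (12−15.20)²/15.20 + (16−8.00)²/8.00 + (20−12.10)²/12.10 + (17−20.90)²/20.90 + (7−11.00)²/11.00 + (9−12.10)²/12.10 + (28−20.90)²/20.90 + (7−11.00)²/11.00 = 23.2927
df = 4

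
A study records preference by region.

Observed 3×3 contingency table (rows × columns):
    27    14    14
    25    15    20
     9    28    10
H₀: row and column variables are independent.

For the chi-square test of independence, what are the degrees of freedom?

degrees of freedom = 4

df = (r−1)(c−1) = (3−1)·(3−1) = 4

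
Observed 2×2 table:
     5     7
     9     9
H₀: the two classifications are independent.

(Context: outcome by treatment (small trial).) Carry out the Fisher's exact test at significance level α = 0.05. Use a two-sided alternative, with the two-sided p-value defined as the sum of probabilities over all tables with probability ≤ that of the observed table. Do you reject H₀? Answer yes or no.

reject H₀: no

Margins: r₁=12, r₂=18, c₁=14, c₂=16, n=30
p_obs = C(12,5)·C(18,9)/C(30,14); sum pmf over tables with pmf ≤ p_obs
p-value (two-sided) = 0.72197
At α=0.05: p ≥ α → fail to reject H₀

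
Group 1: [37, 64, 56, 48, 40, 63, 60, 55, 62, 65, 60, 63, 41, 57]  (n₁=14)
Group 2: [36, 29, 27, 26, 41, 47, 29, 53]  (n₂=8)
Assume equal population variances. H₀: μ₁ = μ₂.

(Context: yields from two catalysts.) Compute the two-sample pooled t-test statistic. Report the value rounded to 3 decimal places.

test statistic = 4.391

x̄₁=55.071, s₁=9.635, n₁=14
x̄₂=36.000, s₂=10.100, n₂=8
s_p² = [13·9.635² + 7·10.100²]/20 = 96.0464
SE = √(s_p²·(1/14+1/8)) = 4.3435
t = (55.071−36.000)/4.3435 = 4.3908
df = 20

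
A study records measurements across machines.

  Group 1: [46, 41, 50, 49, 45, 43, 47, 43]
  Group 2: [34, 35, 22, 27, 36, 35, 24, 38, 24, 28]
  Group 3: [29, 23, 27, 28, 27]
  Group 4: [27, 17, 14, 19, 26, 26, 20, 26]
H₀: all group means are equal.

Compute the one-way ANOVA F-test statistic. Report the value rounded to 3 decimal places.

test statistic = 37.914

Group means [45.50, 30.30, 26.80, 21.88], grand mean 31.484
SSB = Σnᵢ(x̄ᵢ−x̄)² = 2433.967; SSW = ΣΣ(x−x̄ᵢ)² = 577.775
MSB = 2433.967/3 = 811.3223; MSW = 577.775/27 = 21.3991
F = MSB/MSW = 37.9139
df = (3, 27)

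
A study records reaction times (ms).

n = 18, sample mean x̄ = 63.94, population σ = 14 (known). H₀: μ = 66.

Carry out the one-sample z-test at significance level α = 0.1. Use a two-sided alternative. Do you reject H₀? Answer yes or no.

SE = σ/√n = 14/√18 = 3.2998
z = (x̄−μ₀)/SE = (63.94−66)/3.2998 = -0.6243
p-value (two-sided) = 0.53245
At α=0.1: p ≥ α → fail to reject H₀

reject H₀: no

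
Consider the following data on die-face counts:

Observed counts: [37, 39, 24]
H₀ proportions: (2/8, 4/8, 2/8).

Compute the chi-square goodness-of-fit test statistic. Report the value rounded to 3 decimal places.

n = 100; E_i = n·p_i = [25.00, 50.00, 25.00]
χ² = (37−25.00)²/25.00 + (39−50.00)²/50.00 + (24−25.00)²/25.00 = 8.2200
df = 2

test statistic = 8.220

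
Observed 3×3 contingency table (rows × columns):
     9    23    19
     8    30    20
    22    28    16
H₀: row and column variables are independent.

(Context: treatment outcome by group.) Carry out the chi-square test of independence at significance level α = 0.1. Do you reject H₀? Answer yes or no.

Row totals [51, 58, 66], col totals [39, 81, 55], n=175
χ² = (9−11.37)²/11.37 + (23−23.61)²/23.61 + (19−16.03)²/16.03 + (8−12.93)²/12.93 + (30−26.85)²/26.85 + (20−18.23)²/18.23 + (22−14.71)²/14.71 + (28−30.55)²/30.55 + (16−20.74)²/20.74 = 8.3903
df = 4
p-value (upper-tail) = 0.07828
At α=0.1: p < α → reject H₀

reject H₀: yes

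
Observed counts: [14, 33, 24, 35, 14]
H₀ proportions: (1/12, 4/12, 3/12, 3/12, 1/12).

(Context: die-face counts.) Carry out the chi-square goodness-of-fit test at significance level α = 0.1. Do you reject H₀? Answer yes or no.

n = 120; E_i = n·p_i = [10.00, 40.00, 30.00, 30.00, 10.00]
χ² = (14−10.00)²/10.00 + (33−40.00)²/40.00 + (24−30.00)²/30.00 + (35−30.00)²/30.00 + (14−10.00)²/10.00 = 6.4583
df = 4
p-value (upper-tail) = 0.16743
At α=0.1: p ≥ α → fail to reject H₀

reject H₀: no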